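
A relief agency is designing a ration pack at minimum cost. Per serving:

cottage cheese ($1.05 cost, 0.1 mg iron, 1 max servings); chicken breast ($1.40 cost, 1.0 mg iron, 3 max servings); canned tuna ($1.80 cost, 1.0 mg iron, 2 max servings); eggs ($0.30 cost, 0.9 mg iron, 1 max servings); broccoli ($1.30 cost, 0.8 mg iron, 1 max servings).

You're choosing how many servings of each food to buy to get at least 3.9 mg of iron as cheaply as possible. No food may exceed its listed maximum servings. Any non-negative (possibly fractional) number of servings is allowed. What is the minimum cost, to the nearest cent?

Cost per mg of iron: eggs $0.3333, chicken breast $1.4000, broccoli $1.6250, canned tuna $1.8000, cottage cheese $10.5000.
Take 1 serving of eggs: +0.9 mg iron for $0.30 (total $0.30, still need 3.0 mg).
Take 3 servings of chicken breast: +3.0 mg iron for $4.20 (total $4.50, still need 0.0 mg).
Greedy by cheapest-per-mg is optimal for a single linear constraint, so the minimum cost is $4.50.

$4.50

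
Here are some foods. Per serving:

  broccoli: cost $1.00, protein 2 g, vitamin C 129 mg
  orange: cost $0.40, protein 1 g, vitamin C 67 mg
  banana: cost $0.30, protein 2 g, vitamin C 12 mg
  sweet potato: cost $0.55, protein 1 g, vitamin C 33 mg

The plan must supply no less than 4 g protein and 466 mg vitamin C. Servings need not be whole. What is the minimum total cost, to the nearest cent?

$2.78

broccoli only: max(4/2, 466/129) = 3.612 servings → $3.61.
orange only: max(4/1, 466/67) = 6.955 servings → $2.78.
banana only: max(4/2, 466/12) = 38.83 servings → $11.65.
sweet potato only: max(4/1, 466/33) = 14.12 servings → $7.77.
broccoli + orange: the both-tight solution has a negative serving — not a feasible corner.
broccoli + banana with both targets exact would need a negative amount; discard.
broccoli + sweet potato with both targets exact would need a negative amount; discard.
orange + banana with both targets exact would need a negative amount; discard.
orange + sweet potato: intersection lies outside the first quadrant.
banana + sweet potato: intersection lies outside the first quadrant.
Cheapest feasible corner: $2.78.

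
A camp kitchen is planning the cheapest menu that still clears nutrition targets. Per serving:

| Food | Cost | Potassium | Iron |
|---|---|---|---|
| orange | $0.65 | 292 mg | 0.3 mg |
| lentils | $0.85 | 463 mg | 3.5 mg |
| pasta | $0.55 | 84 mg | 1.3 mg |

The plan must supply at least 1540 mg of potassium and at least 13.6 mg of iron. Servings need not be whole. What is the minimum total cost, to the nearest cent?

orange only: max(1540/292, 13.6/0.3) = 45.33 servings → $29.47.
lentils only: max(1540/463, 13.6/3.5) = 3.886 servings → $3.30.
pasta only: max(1540/84, 13.6/1.3) = 18.33 servings → $10.08.
orange + lentils with both targets exact would need a negative amount; discard.
orange + pasta with both tight: 2.426 servings and 9.902 servings → $7.02.
lentils + pasta with both tight: 2.792 servings and 2.945 servings → $3.99.
Cheapest feasible corner: $3.30.

$3.30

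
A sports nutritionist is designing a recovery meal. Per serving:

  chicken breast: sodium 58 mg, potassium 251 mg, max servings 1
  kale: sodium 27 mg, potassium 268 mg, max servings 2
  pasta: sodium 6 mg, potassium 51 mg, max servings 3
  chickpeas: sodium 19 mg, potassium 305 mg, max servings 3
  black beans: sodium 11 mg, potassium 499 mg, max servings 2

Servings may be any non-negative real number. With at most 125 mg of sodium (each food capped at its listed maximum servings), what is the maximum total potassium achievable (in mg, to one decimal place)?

Potassium per mg sodium: black beans 45.36, chickpeas 16.05, kale 9.926, pasta 8.5, chicken breast 4.328.
Take 2 servings of black beans: uses 22 mg sodium, +998.0 mg potassium (running total 998.0 mg).
Take 3 servings of chickpeas: uses 57 mg sodium, +915.0 mg potassium (running total 1913.0 mg).
Take 1.704 servings of kale: uses 46 mg sodium, +456.6 mg potassium (running total 2369.6 mg).
Greedy by best ratio exhausts the sodium allowance optimally: 2369.6 mg.

2369.6 mg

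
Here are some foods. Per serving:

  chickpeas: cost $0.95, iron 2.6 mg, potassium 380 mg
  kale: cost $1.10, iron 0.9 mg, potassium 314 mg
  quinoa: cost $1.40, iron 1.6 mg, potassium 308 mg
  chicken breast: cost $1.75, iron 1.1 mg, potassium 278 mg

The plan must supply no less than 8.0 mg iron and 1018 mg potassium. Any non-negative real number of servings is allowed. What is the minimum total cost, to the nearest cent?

$2.92

An LP optimum is at a vertex; with two nutrient constraints at most two foods are used. Check each candidate.
chickpeas only: max(8.0/2.6, 1018/380) = 3.077 servings → $2.92.
kale only: max(8.0/0.9, 1018/314) = 8.889 servings → $9.78.
quinoa only: max(8.0/1.6, 1018/308) = 5 servings → $7.00.
chicken breast only: max(8.0/1.1, 1018/278) = 7.273 servings → $12.73.
chickpeas + kale: intersection lies outside the first quadrant.
chickpeas + quinoa with both targets exact would need a negative amount; discard.
chickpeas + chicken breast with both targets exact would need a negative amount; discard.
kale + quinoa with both targets exact would need a negative amount; discard.
kale + chicken breast with both targets exact would need a negative amount; discard.
quinoa + chicken breast with both targets exact would need a negative amount; discard.
The minimum over all feasible corners is $2.92.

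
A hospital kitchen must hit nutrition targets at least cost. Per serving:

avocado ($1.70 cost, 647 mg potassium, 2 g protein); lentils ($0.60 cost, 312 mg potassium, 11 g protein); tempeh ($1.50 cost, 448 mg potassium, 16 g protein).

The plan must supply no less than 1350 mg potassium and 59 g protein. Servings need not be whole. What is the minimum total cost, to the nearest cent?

A basic optimal solution has at most two foods positive. Try each food alone and each pair with both targets met exactly.
avocado only: max(1350/647, 59/2) = 29.5 servings → $50.15.
lentils only: max(1350/312, 59/11) = 5.364 servings → $3.22.
tempeh only: max(1350/448, 59/16) = 3.688 servings → $5.53.
avocado + lentils: intersection lies outside the first quadrant.
avocado + tempeh: the both-tight solution has a negative serving — not a feasible corner.
lentils + tempeh: the both-tight solution has a negative serving — not a feasible corner.
So the least-cost plan costs $3.22.

$3.22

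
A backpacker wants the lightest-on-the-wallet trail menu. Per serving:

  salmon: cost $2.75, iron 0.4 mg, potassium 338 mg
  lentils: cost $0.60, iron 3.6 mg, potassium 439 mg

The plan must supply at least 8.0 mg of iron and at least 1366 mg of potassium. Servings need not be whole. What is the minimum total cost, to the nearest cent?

For a min-cost LP with two ≥-constraints, a basic feasible solution has at most two positive variables.
salmon only: max(8.0/0.4, 1366/338) = 20 servings → $55.00.
lentils only: max(8.0/3.6, 1366/439) = 3.112 servings → $1.87.
salmon + lentils with both tight: 1.35 servings and 2.072 servings → $4.96.
So the least-cost plan costs $1.87.

$1.87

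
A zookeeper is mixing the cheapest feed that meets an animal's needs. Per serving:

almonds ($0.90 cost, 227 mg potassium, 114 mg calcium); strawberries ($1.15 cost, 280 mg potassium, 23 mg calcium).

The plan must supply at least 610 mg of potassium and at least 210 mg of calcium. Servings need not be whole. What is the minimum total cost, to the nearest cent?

$2.42

For a min-cost LP with two ≥-constraints, a basic feasible solution has at most two positive variables.
almonds only: max(610/227, 210/114) = 2.687 servings → $2.42.
strawberries only: max(610/280, 210/23) = 9.13 servings → $10.50.
almonds + strawberries with both tight: 1.677 servings and 0.8191 servings → $2.45.
The minimum over all feasible corners is $2.42.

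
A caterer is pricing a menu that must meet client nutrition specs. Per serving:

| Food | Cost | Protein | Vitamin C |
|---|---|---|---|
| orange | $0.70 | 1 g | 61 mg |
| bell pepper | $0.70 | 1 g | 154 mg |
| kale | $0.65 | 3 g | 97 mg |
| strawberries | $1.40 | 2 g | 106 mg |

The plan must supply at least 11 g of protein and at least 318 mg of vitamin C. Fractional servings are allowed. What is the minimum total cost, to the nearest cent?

A basic optimal solution has at most two foods positive. Try each food alone and each pair with both targets met exactly.
orange only: max(11/1, 318/61) = 11 servings → $7.70.
bell pepper only: max(11/1, 318/154) = 11 servings → $7.70.
kale only: max(11/3, 318/97) = 3.667 servings → $2.38.
strawberries only: max(11/2, 318/106) = 5.5 servings → $7.70.
orange + bell pepper: the both-tight solution has a negative serving — not a feasible corner.
orange + kale: intersection lies outside the first quadrant.
orange + strawberries with both targets exact would need a negative amount; discard.
bell pepper + kale with both targets exact would need a negative amount; discard.
bell pepper + strawberries: the both-tight solution has a negative serving — not a feasible corner.
kale + strawberries: intersection lies outside the first quadrant.
The minimum over all feasible corners is $2.38.

$2.38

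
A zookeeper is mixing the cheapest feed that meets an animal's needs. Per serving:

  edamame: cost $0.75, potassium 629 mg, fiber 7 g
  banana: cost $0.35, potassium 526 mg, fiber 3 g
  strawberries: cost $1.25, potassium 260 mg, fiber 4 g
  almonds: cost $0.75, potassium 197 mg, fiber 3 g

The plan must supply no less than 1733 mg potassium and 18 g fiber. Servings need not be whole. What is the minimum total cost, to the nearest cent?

$1.94

For a min-cost LP with two ≥-constraints, a basic feasible solution has at most two positive variables.
edamame only: max(1733/629, 18/7) = 2.755 servings → $2.07.
banana only: max(1733/526, 18/3) = 6 servings → $2.10.
strawberries only: max(1733/260, 18/4) = 6.665 servings → $8.33.
almonds only: max(1733/197, 18/3) = 8.797 servings → $6.60.
edamame + banana with both tight: 2.378 servings and 0.4507 servings → $1.94.
edamame + strawberries: intersection lies outside the first quadrant.
edamame + almonds with both targets exact would need a negative amount; discard.
banana + strawberries with both tight: 1.701 servings and 3.224 servings → $4.63.
banana + almonds with both tight: 1.675 servings and 4.325 servings → $3.83.
strawberries + almonds: intersection lies outside the first quadrant.
Cheapest feasible corner: $1.94.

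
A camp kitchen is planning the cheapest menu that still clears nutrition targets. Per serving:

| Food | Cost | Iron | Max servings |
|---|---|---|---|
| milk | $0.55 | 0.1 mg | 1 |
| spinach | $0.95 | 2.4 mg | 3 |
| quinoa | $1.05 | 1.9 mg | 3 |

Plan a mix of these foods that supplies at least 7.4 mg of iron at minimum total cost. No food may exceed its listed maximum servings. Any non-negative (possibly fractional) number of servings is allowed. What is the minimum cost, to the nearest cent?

$2.96

Cost per mg of iron: spinach $0.3958, quinoa $0.5526, milk $5.5000.
Take 3 servings of spinach: +7.2 mg iron for $2.85 (total $2.85, still need 0.2 mg).
Take 0.1053 servings of quinoa: +0.2 mg iron for $0.11 (total $2.96, still need 0.0 mg).
Filling from the cheapest source first is optimal under one linear minimum: $2.96.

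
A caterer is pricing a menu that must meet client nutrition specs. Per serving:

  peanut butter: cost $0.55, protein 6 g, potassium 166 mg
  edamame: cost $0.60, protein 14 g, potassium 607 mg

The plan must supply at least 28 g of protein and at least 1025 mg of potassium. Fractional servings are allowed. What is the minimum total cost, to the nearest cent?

$1.20

With two linear requirements the optimum uses one or two foods; enumerate the corners.
peanut butter only: max(28/6, 1025/166) = 6.175 servings → $3.40.
edamame only: max(28/14, 1025/607) = 2 servings → $1.20.
peanut butter + edamame with both tight: 2.008 servings and 1.14 servings → $1.79.
So the least-cost plan costs $1.20.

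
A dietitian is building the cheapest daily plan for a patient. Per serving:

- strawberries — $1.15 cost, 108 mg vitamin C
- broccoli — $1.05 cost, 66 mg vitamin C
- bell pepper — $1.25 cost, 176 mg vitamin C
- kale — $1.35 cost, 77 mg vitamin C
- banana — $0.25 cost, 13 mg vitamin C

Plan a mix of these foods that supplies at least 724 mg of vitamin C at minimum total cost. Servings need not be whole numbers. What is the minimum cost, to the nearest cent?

Cost per mg of vitamin C: bell pepper $0.0071, strawberries $0.0106, broccoli $0.0159, kale $0.0175, banana $0.0192.
With no serving limits, use only bell pepper: 724 mg / 176 mg = 4.114 servings × $1.25 = $5.14.

$5.14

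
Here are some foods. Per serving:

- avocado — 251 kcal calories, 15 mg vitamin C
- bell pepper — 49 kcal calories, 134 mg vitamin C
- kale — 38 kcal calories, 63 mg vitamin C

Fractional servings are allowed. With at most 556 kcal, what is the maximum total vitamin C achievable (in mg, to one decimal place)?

1520.5 mg

Vitamin C per kcal: bell pepper 2.735, kale 1.658, avocado 0.05976.
With no serving limits, spend the whole calories allowance on bell pepper: 556 kcal / 49 kcal × 134 mg = 1520.5 mg.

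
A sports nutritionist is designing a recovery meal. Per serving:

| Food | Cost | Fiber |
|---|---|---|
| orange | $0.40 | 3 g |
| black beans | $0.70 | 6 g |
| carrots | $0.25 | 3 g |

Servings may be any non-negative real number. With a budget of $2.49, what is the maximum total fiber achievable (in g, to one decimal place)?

Fiber per dollar: carrots 12, black beans 8.571, orange 7.5.
With no serving limits, spend the whole cost allowance on carrots: $2.49 / $0.25 × 3 g = 29.9 g.

29.9 g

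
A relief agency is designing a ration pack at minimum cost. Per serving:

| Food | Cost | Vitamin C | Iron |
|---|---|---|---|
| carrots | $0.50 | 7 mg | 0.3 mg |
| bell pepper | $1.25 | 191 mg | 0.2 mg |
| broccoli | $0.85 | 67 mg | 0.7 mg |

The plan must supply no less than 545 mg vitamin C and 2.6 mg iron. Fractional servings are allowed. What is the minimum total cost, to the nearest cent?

$4.89

This is a tiny linear program; its minimum lies at a vertex of the feasible set. List the vertices and price them.
carrots only: max(545/7, 2.6/0.3) = 77.86 servings → $38.93.
bell pepper only: max(545/191, 2.6/0.2) = 13 servings → $16.25.
broccoli only: max(545/67, 2.6/0.7) = 8.134 servings → $6.91.
carrots + bell pepper with both tight: 6.934 servings and 2.599 servings → $6.72.
carrots + broccoli: the both-tight solution has a negative serving — not a feasible corner.
bell pepper + broccoli with both tight: 1.723 servings and 3.222 servings → $4.89.
So the least-cost plan costs $4.89.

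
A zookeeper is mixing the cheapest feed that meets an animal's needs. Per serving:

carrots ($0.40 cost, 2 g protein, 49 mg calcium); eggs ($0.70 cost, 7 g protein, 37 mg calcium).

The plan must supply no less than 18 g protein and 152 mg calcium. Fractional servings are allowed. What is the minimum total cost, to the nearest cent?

At the optimum either one food covers both requirements or two foods hit both targets exactly; no other combination can be cheaper.
carrots only: max(18/2, 152/49) = 9 servings → $3.60.
eggs only: max(18/7, 152/37) = 4.108 servings → $2.88.
carrots + eggs with both tight: 1.48 servings and 2.149 servings → $2.10.
The minimum over all feasible corners is $2.10.

$2.10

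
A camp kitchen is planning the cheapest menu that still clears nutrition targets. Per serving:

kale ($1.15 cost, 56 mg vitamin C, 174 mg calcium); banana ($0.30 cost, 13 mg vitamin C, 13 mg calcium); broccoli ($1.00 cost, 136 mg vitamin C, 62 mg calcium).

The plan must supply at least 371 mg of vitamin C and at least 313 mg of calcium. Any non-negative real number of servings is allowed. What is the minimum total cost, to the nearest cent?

Minimising a linear cost over {vitamin C ≥ 371, calcium ≥ 313, servings ≥ 0} — the optimum is at a vertex, using one or two foods.
kale only: max(371/56, 313/174) = 6.625 servings → $7.62.
banana only: max(371/13, 313/13) = 28.54 servings → $8.56.
broccoli only: max(371/136, 313/62) = 5.048 servings → $5.05.
kale + banana: intersection lies outside the first quadrant.
kale + broccoli with both tight: 0.969 servings and 2.329 servings → $3.44.
banana + broccoli with both tight: 20.34 servings and 0.7838 servings → $6.89.
The minimum over all feasible corners is $3.44.

$3.44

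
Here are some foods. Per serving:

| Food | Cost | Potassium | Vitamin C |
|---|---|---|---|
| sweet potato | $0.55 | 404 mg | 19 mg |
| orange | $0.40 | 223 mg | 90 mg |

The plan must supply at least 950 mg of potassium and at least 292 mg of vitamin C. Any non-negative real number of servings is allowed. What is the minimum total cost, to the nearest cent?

A basic optimal solution has at most two foods positive. Try each food alone and each pair with both targets met exactly.
sweet potato only: max(950/404, 292/19) = 15.37 servings → $8.45.
orange only: max(950/223, 292/90) = 4.26 servings → $1.70.
sweet potato + orange with both tight: 0.6346 servings and 3.11 servings → $1.59.
Cheapest feasible corner: $1.59.

$1.59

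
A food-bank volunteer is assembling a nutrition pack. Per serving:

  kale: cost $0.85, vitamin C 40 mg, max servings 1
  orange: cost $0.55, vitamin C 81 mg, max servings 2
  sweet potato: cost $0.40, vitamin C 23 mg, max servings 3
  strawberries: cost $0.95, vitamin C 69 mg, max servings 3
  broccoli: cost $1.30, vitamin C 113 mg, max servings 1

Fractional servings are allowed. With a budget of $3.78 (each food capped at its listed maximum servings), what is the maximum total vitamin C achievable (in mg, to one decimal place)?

375.2 mg

Vitamin C per dollar: orange 147.3, broccoli 86.92, strawberries 72.63, sweet potato 57.5, kale 47.06.
Take 2 servings of orange: spends $1.10, +162.0 mg vitamin C (running total 162.0 mg).
Take 1 serving of broccoli: spends $1.30, +113.0 mg vitamin C (running total 275.0 mg).
Take 1.453 servings of strawberries: spends $1.38, +100.2 mg vitamin C (running total 375.2 mg).
Greedy by best ratio exhausts the cost allowance optimally: 375.2 mg.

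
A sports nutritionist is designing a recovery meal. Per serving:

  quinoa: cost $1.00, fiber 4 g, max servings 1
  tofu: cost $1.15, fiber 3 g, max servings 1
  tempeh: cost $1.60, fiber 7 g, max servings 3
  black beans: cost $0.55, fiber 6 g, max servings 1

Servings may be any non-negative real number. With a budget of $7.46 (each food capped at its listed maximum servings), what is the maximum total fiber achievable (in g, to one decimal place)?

Fiber per dollar: black beans 10.91, tempeh 4.375, quinoa 4, tofu 2.609.
Take 1 serving of black beans: spends $0.55, +6.0 g fiber (running total 6.0 g).
Take 3 servings of tempeh: spends $4.80, +21.0 g fiber (running total 27.0 g).
Take 1 serving of quinoa: spends $1.00, +4.0 g fiber (running total 31.0 g).
Take 0.9652 servings of tofu: spends $1.11, +2.9 g fiber (running total 33.9 g).
Greedy by best ratio exhausts the cost allowance optimally: 33.9 g.

33.9 g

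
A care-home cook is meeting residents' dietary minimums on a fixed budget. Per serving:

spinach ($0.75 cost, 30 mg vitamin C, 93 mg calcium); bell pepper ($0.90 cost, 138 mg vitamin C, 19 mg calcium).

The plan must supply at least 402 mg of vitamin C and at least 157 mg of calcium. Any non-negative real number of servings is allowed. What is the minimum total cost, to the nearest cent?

Check every corner: each single food scaled to meet both minima, and each pair solved so both constraints bind.
spinach only: max(402/30, 157/93) = 13.4 servings → $10.05.
bell pepper only: max(402/138, 157/19) = 8.263 servings → $7.44.
spinach + bell pepper with both tight: 1.144 servings and 2.664 servings → $3.26.
Cheapest feasible corner: $3.26.

$3.26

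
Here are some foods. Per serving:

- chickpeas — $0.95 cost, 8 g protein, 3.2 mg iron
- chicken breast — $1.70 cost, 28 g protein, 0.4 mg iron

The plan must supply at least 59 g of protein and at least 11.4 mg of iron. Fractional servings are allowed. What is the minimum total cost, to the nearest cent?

$5.17

chickpeas only: max(59/8, 11.4/3.2) = 7.375 servings → $7.01.
chicken breast only: max(59/28, 11.4/0.4) = 28.5 servings → $48.45.
chickpeas + chicken breast with both tight: 3.421 servings and 1.13 servings → $5.17.
Cheapest feasible corner: $5.17.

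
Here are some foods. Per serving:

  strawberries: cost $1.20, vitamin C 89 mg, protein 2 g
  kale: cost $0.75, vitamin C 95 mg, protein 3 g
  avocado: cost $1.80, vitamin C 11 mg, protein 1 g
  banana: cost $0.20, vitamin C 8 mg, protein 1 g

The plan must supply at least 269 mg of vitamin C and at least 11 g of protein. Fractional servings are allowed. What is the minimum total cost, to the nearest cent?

An LP optimum is at a vertex; with two nutrient constraints at most two foods are used. Check each candidate.
strawberries only: max(269/89, 11/2) = 5.5 servings → $6.60.
kale only: max(269/95, 11/3) = 3.667 servings → $2.75.
avocado only: max(269/11, 11/1) = 24.45 servings → $44.02.
banana only: max(269/8, 11/1) = 33.62 servings → $6.72.
strawberries + kale with both targets exact would need a negative amount; discard.
strawberries + avocado with both tight: 2.209 servings and 6.582 servings → $14.50.
strawberries + banana with both tight: 2.479 servings and 6.041 servings → $4.18.
kale + avocado with both tight: 2.387 servings and 3.839 servings → $8.70.
kale + banana with both tight: 2.549 servings and 3.352 servings → $2.58.
avocado + banana: the both-tight solution has a negative serving — not a feasible corner.
So the least-cost plan costs $2.58.

$2.58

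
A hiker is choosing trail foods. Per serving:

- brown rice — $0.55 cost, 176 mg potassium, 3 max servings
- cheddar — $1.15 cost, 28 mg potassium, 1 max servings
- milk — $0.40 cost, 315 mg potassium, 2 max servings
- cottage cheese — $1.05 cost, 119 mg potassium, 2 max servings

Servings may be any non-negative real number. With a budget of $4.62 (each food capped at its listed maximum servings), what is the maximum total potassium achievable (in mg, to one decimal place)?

1397.7 mg

Potassium per dollar: milk 787.5, brown rice 320, cottage cheese 113.3, cheddar 24.35.
Take 2 servings of milk: spends $0.80, +630.0 mg potassium (running total 630.0 mg).
Take 3 servings of brown rice: spends $1.65, +528.0 mg potassium (running total 1158.0 mg).
Take 2 servings of cottage cheese: spends $2.10, +238.0 mg potassium (running total 1396.0 mg).
Take 0.06087 servings of cheddar: spends $0.07, +1.7 mg potassium (running total 1397.7 mg).
Greedy by best ratio exhausts the cost allowance optimally: 1397.7 mg.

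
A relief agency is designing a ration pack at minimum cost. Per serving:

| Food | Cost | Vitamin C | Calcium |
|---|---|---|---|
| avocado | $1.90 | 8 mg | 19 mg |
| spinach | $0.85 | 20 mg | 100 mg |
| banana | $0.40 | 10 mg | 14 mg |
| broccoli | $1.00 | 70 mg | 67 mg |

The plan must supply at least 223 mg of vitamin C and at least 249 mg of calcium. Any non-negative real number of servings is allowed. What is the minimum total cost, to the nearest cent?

$3.43

The cheapest plan sits at a corner of the feasible region — with two constraints it uses at most two foods.
avocado only: max(223/8, 249/19) = 27.88 servings → $52.96.
spinach only: max(223/20, 249/100) = 11.15 servings → $9.48.
banana only: max(223/10, 249/14) = 22.3 servings → $8.92.
broccoli only: max(223/70, 249/67) = 3.716 servings → $3.72.
avocado + spinach with both targets exact would need a negative amount; discard.
avocado + banana with both targets exact would need a negative amount; discard.
avocado + broccoli with both tight: 3.135 servings and 2.827 servings → $8.78.
spinach + banana: the both-tight solution has a negative serving — not a feasible corner.
spinach + broccoli with both tight: 0.4398 servings and 3.06 servings → $3.43.
banana + broccoli with both tight: 8.029 servings and 2.039 servings → $5.25.
So the least-cost plan costs $3.43.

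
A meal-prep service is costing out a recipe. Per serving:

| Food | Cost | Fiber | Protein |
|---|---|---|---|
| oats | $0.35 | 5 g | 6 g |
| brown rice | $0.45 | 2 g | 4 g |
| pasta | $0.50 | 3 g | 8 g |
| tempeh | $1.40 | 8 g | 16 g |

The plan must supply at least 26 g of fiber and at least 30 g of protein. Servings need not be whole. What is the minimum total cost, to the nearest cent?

Two binding constraints pin down two serving amounts, so the optimal mix uses at most two foods. The candidates are each food alone (scaled to the tighter of fiber/protein) and each pair with both constraints tight.
oats only: max(26/5, 30/6) = 5.2 servings → $1.82.
brown rice only: max(26/2, 30/4) = 13 servings → $5.85.
pasta only: max(26/3, 30/8) = 8.667 servings → $4.33.
tempeh only: max(26/8, 30/16) = 3.25 servings → $4.55.
oats + brown rice with both targets exact would need a negative amount; discard.
oats + pasta with both targets exact would need a negative amount; discard.
oats + tempeh with both targets exact would need a negative amount; discard.
brown rice + pasta: intersection lies outside the first quadrant.
brown rice + tempeh (both tight): parallel constraints — no distinct corner.
pasta + tempeh: the both-tight solution has a negative serving — not a feasible corner.
Cheapest feasible corner: $1.82.

$1.82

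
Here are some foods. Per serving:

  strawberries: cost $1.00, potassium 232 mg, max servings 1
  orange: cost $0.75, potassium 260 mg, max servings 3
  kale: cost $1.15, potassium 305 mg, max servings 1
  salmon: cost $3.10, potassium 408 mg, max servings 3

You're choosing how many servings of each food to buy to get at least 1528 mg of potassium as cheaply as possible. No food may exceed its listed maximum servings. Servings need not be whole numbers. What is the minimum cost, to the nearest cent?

Cost per mg of potassium: orange $0.0029, kale $0.0038, strawberries $0.0043, salmon $0.0076.
Take 3 servings of orange: +780.0 mg potassium for $2.25 (total $2.25, still need 748.0 mg).
Take 1 serving of kale: +305.0 mg potassium for $1.15 (total $3.40, still need 443.0 mg).
Take 1 serving of strawberries: +232.0 mg potassium for $1.00 (total $4.40, still need 211.0 mg).
Take 0.5172 servings of salmon: +211.0 mg potassium for $1.60 (total $6.00, still need 0.0 mg).
Greedy by cheapest-per-mg is optimal for a single linear constraint, so the minimum cost is $6.00.

$6.00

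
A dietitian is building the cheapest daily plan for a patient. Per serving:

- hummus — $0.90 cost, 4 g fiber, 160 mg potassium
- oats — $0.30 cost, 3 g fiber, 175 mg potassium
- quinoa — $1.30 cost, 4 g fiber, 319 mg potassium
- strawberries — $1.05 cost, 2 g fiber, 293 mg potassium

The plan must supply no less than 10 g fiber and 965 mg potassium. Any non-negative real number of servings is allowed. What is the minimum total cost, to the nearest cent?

Two binding constraints pin down two serving amounts, so the optimal mix uses at most two foods. The candidates are each food alone (scaled to the tighter of fiber/potassium) and each pair with both constraints tight.
hummus only: max(10/4, 965/160) = 6.031 servings → $5.43.
oats only: max(10/3, 965/175) = 5.514 servings → $1.65.
quinoa only: max(10/4, 965/319) = 3.025 servings → $3.93.
strawberries only: max(10/2, 965/293) = 5 servings → $5.25.
hummus + oats: intersection lies outside the first quadrant.
hummus + quinoa: the both-tight solution has a negative serving — not a feasible corner.
hummus + strawberries with both tight: 1.174 servings and 2.653 servings → $3.84.
oats + quinoa with both targets exact would need a negative amount; discard.
oats + strawberries with both tight: 1.89 servings and 2.164 servings → $2.84.
quinoa + strawberries with both tight: 1.873 servings and 1.255 servings → $3.75.
So the least-cost plan costs $1.65.

$1.65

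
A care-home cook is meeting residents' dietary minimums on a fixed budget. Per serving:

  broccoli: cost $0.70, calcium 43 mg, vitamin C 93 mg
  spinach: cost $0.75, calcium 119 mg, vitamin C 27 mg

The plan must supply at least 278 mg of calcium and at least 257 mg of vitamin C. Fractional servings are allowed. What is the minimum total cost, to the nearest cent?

$2.75

broccoli only: max(278/43, 257/93) = 6.465 servings → $4.53.
spinach only: max(278/119, 257/27) = 9.519 servings → $7.14.
broccoli + spinach with both tight: 2.33 servings and 1.494 servings → $2.75.
So the least-cost plan costs $2.75.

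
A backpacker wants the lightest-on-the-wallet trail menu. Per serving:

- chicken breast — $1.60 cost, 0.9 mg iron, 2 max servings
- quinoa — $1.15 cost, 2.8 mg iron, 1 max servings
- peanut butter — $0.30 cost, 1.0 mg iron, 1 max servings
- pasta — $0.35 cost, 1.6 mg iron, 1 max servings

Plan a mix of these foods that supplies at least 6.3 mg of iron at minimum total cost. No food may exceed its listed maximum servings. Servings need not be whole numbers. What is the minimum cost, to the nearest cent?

$3.40

Cost per mg of iron: pasta $0.2188, peanut butter $0.3000, quinoa $0.4107, chicken breast $1.7778.
Take 1 serving of pasta: +1.6 mg iron for $0.35 (total $0.35, still need 4.7 mg).
Take 1 serving of peanut butter: +1.0 mg iron for $0.30 (total $0.65, still need 3.7 mg).
Take 1 serving of quinoa: +2.8 mg iron for $1.15 (total $1.80, still need 0.9 mg).
Take 1 serving of chicken breast: +0.9 mg iron for $1.60 (total $3.40, still need 0.0 mg).
Greedy by cheapest-per-mg is optimal for a single linear constraint, so the minimum cost is $3.40.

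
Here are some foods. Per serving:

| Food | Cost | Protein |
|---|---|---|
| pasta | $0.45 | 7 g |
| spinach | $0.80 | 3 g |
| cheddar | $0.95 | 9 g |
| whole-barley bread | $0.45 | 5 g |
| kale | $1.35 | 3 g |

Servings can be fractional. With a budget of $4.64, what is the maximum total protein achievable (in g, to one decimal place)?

72.2 g

Protein per dollar: pasta 15.56, whole-barley bread 11.11, cheddar 9.474, spinach 3.75, kale 2.222.
With no serving limits, spend the whole cost allowance on pasta: $4.64 / $0.45 × 7 g = 72.2 g.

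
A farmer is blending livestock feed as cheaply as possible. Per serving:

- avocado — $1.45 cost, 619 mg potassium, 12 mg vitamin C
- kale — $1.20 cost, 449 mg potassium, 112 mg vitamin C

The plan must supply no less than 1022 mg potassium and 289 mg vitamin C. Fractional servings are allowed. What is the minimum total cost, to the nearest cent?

$3.10

The cheapest plan sits at a corner of the feasible region — with two constraints it uses at most two foods.
avocado only: max(1022/619, 289/12) = 24.08 servings → $34.92.
kale only: max(1022/449, 289/112) = 2.58 servings → $3.10.
avocado + kale with both targets exact would need a negative amount; discard.
Cheapest feasible corner: $3.10.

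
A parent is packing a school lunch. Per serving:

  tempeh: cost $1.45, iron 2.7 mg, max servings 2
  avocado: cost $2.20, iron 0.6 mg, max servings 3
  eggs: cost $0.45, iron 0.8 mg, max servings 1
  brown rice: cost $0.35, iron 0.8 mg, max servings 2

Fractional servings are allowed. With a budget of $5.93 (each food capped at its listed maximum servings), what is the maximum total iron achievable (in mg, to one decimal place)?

8.3 mg

Iron per dollar: brown rice 2.286, tempeh 1.862, eggs 1.778, avocado 0.2727.
Take 2 servings of brown rice: spends $0.70, +1.6 mg iron (running total 1.6 mg).
Take 2 servings of tempeh: spends $2.90, +5.4 mg iron (running total 7.0 mg).
Take 1 serving of eggs: spends $0.45, +0.8 mg iron (running total 7.8 mg).
Take 0.8545 servings of avocado: spends $1.88, +0.5 mg iron (running total 8.3 mg).
Filling greedily by iron-per-dollar is optimal for one linear limit, giving 8.3 mg.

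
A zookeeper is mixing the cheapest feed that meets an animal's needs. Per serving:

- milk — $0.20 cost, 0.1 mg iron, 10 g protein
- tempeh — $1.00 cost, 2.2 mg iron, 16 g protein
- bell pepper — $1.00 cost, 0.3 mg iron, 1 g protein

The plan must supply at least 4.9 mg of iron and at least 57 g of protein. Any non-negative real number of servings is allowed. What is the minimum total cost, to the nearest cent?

$2.58

A basic optimal solution has at most two foods positive. Try each food alone and each pair with both targets met exactly.
milk only: max(4.9/0.1, 57/10) = 49 servings → $9.80.
tempeh only: max(4.9/2.2, 57/16) = 3.562 servings → $3.56.
bell pepper only: max(4.9/0.3, 57/1) = 57 servings → $57.00.
milk + tempeh with both tight: 2.304 servings and 2.123 servings → $2.58.
milk + bell pepper with both tight: 4.207 servings and 14.93 servings → $15.77.
tempeh + bell pepper with both targets exact would need a negative amount; discard.
So the least-cost plan costs $2.58.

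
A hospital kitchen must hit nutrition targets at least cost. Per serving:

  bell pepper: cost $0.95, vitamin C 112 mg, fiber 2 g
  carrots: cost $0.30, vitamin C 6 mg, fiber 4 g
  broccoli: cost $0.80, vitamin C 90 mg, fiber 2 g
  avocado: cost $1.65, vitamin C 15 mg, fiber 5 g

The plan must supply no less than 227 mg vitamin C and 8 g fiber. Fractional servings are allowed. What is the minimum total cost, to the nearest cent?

$2.18

A basic optimal solution has at most two foods positive. Try each food alone and each pair with both targets met exactly.
bell pepper only: max(227/112, 8/2) = 4 servings → $3.80.
carrots only: max(227/6, 8/4) = 37.83 servings → $11.35.
broccoli only: max(227/90, 8/2) = 4 servings → $3.20.
avocado only: max(227/15, 8/5) = 15.13 servings → $24.97.
bell pepper + carrots with both tight: 1.972 servings and 1.014 servings → $2.18.
bell pepper + broccoli with both targets exact would need a negative amount; discard.
bell pepper + avocado with both tight: 1.915 servings and 0.834 servings → $3.20.
carrots + broccoli with both tight: 0.7644 servings and 2.471 servings → $2.21.
carrots + avocado: intersection lies outside the first quadrant.
broccoli + avocado with both tight: 2.417 servings and 0.6333 servings → $2.98.
The minimum over all feasible corners is $2.18.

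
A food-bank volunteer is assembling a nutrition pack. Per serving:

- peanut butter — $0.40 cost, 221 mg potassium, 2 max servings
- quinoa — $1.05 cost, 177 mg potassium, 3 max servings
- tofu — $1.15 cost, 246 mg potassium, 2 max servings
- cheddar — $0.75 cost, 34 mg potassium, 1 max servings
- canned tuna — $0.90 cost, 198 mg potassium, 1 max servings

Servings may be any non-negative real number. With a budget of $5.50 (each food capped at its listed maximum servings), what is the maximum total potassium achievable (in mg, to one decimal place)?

1384.9 mg

Potassium per dollar: peanut butter 552.5, canned tuna 220, tofu 213.9, quinoa 168.6, cheddar 45.33.
Take 2 servings of peanut butter: spends $0.80, +442.0 mg potassium (running total 442.0 mg).
Take 1 serving of canned tuna: spends $0.90, +198.0 mg potassium (running total 640.0 mg).
Take 2 servings of tofu: spends $2.30, +492.0 mg potassium (running total 1132.0 mg).
Take 1.429 servings of quinoa: spends $1.50, +252.9 mg potassium (running total 1384.9 mg).
Greedy by best ratio exhausts the cost allowance optimally: 1384.9 mg.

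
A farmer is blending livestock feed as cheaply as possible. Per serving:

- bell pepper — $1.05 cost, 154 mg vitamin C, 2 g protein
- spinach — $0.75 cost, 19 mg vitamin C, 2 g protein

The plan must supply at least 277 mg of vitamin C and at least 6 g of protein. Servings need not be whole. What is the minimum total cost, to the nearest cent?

With two linear requirements the optimum uses one or two foods; enumerate the corners.
bell pepper only: max(277/154, 6/2) = 3 servings → $3.15.
spinach only: max(277/19, 6/2) = 14.58 servings → $10.93.
bell pepper + spinach with both tight: 1.63 servings and 1.37 servings → $2.74.
The minimum over all feasible corners is $2.74.

$2.74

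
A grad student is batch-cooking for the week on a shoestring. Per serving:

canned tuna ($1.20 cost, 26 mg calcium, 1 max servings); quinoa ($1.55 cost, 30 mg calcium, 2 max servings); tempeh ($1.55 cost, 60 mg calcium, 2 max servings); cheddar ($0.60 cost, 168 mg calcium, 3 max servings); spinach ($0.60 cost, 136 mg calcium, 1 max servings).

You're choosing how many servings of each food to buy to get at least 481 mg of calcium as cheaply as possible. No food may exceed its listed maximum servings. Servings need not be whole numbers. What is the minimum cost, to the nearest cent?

$1.72

Cost per mg of calcium: cheddar $0.0036, spinach $0.0044, tempeh $0.0258, canned tuna $0.0462, quinoa $0.0517.
Take 2.863 servings of cheddar: +481.0 mg calcium for $1.72 (total $1.72, still need 0.0 mg).
Greedy by cheapest-per-mg is optimal for a single linear constraint, so the minimum cost is $1.72.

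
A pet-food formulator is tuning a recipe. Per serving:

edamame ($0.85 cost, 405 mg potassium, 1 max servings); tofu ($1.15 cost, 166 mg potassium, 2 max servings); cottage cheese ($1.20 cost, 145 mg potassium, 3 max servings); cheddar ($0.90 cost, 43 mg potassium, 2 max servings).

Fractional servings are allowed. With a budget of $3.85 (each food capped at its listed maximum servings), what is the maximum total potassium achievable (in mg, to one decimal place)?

Potassium per dollar: edamame 476.5, tofu 144.3, cottage cheese 120.8, cheddar 47.78.
Take 1 serving of edamame: spends $0.85, +405.0 mg potassium (running total 405.0 mg).
Take 2 servings of tofu: spends $2.30, +332.0 mg potassium (running total 737.0 mg).
Take 0.5833 servings of cottage cheese: spends $0.70, +84.6 mg potassium (running total 821.6 mg).
Greedy by best ratio exhausts the cost allowance optimally: 821.6 mg.

821.6 mg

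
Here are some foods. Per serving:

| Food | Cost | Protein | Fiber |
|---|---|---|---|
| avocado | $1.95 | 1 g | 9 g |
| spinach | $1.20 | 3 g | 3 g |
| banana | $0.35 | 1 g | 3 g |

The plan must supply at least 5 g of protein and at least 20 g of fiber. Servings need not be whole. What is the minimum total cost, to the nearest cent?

This is a tiny linear program; its minimum lies at a vertex of the feasible set. List the vertices and price them.
avocado only: max(5/1, 20/9) = 5 servings → $9.75.
spinach only: max(5/3, 20/3) = 6.667 servings → $8.00.
banana only: max(5/1, 20/3) = 6.667 servings → $2.33.
avocado + spinach with both tight: 1.875 servings and 1.042 servings → $4.91.
avocado + banana with both tight: 0.8333 servings and 4.167 servings → $3.08.
spinach + banana with both targets exact would need a negative amount; discard.
The minimum over all feasible corners is $2.33.

$2.33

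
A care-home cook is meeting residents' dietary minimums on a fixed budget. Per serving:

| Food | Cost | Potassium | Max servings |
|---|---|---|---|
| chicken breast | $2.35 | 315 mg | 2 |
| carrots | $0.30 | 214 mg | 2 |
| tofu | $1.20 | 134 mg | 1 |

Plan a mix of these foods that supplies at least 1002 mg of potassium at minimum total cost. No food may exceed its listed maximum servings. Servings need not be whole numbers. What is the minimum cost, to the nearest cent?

Cost per mg of potassium: carrots $0.0014, chicken breast $0.0075, tofu $0.0090.
Take 2 servings of carrots: +428.0 mg potassium for $0.60 (total $0.60, still need 574.0 mg).
Take 1.822 servings of chicken breast: +574.0 mg potassium for $4.28 (total $4.88, still need 0.0 mg).
Greedy by cheapest-per-mg is optimal for a single linear constraint, so the minimum cost is $4.88.

$4.88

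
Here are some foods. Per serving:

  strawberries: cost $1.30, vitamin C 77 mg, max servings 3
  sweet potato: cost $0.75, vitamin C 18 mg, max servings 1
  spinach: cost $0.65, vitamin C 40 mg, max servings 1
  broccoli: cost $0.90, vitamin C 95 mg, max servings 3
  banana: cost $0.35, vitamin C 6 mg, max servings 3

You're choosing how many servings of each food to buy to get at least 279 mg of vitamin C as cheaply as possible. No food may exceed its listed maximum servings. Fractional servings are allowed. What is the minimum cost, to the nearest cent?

Cost per mg of vitamin C: broccoli $0.0095, spinach $0.0163, strawberries $0.0169, sweet potato $0.0417, banana $0.0583.
Take 2.937 servings of broccoli: +279.0 mg vitamin C for $2.64 (total $2.64, still need 0.0 mg).
Greedy by cheapest-per-mg is optimal for a single linear constraint, so the minimum cost is $2.64.

$2.64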